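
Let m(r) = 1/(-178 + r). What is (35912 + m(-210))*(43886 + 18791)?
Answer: 873332229835/388 ≈ 2.2509e+9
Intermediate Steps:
(35912 + m(-210))*(43886 + 18791) = (35912 + 1/(-178 - 210))*(43886 + 18791) = (35912 + 1/(-388))*62677 = (35912 - 1/388)*62677 = (13933855/388)*62677 = 873332229835/388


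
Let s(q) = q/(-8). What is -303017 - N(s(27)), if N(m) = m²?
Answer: -19393817/64 ≈ -3.0303e+5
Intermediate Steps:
s(q) = -q/8 (s(q) = q*(-⅛) = -q/8)
-303017 - N(s(27)) = -303017 - (-⅛*27)² = -303017 - (-27/8)² = -303017 - 1*729/64 = -303017 - 729/64 = -19393817/64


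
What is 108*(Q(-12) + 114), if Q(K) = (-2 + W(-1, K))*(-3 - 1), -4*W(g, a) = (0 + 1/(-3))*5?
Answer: 12996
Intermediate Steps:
W(g, a) = 5/12 (W(g, a) = -(0 + 1/(-3))*5/4 = -(0 - 1/3)*5/4 = -(-1)*5/12 = -1/4*(-5/3) = 5/12)
Q(K) = 19/3 (Q(K) = (-2 + 5/12)*(-3 - 1) = -19/12*(-4) = 19/3)
108*(Q(-12) + 114) = 108*(19/3 + 114) = 108*(361/3) = 12996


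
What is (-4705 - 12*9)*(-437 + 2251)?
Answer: -8730782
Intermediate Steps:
(-4705 - 12*9)*(-437 + 2251) = (-4705 - 108)*1814 = -4813*1814 = -8730782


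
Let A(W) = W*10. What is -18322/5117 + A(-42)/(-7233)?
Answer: -43457962/12337087 ≈ -3.5225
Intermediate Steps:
A(W) = 10*W
-18322/5117 + A(-42)/(-7233) = -18322/5117 + (10*(-42))/(-7233) = -18322*1/5117 - 420*(-1/7233) = -18322/5117 + 140/2411 = -43457962/12337087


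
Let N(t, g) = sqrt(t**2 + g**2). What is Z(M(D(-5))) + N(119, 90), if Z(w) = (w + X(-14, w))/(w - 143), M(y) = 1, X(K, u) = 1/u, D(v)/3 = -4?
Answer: -1/71 + sqrt(22261) ≈ 149.19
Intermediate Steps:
D(v) = -12 (D(v) = 3*(-4) = -12)
N(t, g) = sqrt(g**2 + t**2)
Z(w) = (w + 1/w)/(-143 + w) (Z(w) = (w + 1/w)/(w - 143) = (w + 1/w)/(-143 + w))
Z(M(D(-5))) + N(119, 90) = (1 + 1**2)/(1*(-143 + 1)) + sqrt(90**2 + 119**2) = 1*(1 + 1)/(-142) + sqrt(8100 + 14161) = 1*(-1/142)*2 + sqrt(22261) = -1/71 + sqrt(22261)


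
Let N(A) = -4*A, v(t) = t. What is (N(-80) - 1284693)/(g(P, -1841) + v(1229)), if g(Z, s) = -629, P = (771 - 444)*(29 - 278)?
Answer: -1284373/600 ≈ -2140.6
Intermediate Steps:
P = -81423 (P = 327*(-249) = -81423)
(N(-80) - 1284693)/(g(P, -1841) + v(1229)) = (-4*(-80) - 1284693)/(-629 + 1229) = (320 - 1284693)/600 = -1284373*1/600 = -1284373/600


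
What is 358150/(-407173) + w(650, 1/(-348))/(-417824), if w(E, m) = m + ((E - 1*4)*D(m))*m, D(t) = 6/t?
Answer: -4048093054487/4554159595392 ≈ -0.88888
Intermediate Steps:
w(E, m) = -24 + m + 6*E (w(E, m) = m + ((E - 1*4)*(6/m))*m = m + ((E - 4)*(6/m))*m = m + ((-4 + E)*(6/m))*m = m + (6*(-4 + E)/m)*m = m + (-24 + 6*E) = -24 + m + 6*E)
358150/(-407173) + w(650, 1/(-348))/(-417824) = 358150/(-407173) + (-24 + 1/(-348) + 6*650)/(-417824) = 358150*(-1/407173) + (-24 - 1/348 + 3900)*(-1/417824) = -27550/31321 + (1348847/348)*(-1/417824) = -27550/31321 - 1348847/145402752 = -4048093054487/4554159595392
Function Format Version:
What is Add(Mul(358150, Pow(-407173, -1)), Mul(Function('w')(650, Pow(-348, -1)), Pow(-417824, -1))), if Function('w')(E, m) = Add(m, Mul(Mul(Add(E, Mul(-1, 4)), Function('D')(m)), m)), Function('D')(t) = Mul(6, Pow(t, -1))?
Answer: Rational(-4048093054487, 4554159595392) ≈ -0.88888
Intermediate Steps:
Function('w')(E, m) = Add(-24, m, Mul(6, E)) (Function('w')(E, m) = Add(m, Mul(Mul(Add(E, Mul(-1, 4)), Mul(6, Pow(m, -1))), m)) = Add(m, Mul(Mul(Add(E, -4), Mul(6, Pow(m, -1))), m)) = Add(m, Mul(Mul(Add(-4, E), Mul(6, Pow(m, -1))), m)) = Add(m, Mul(Mul(6, Pow(m, -1), Add(-4, E)), m)) = Add(m, Add(-24, Mul(6, E))) = Add(-24, m, Mul(6, E)))
Add(Mul(358150, Pow(-407173, -1)), Mul(Function('w')(650, Pow(-348, -1)), Pow(-417824, -1))) = Add(Mul(358150, Pow(-407173, -1)), Mul(Add(-24, Pow(-348, -1), Mul(6, 650)), Pow(-417824, -1))) = Add(Mul(358150, Rational(-1, 407173)), Mul(Add(-24, Rational(-1, 348), 3900), Rational(-1, 417824))) = Add(Rational(-27550, 31321), Mul(Rational(1348847, 348), Rational(-1, 417824))) = Add(Rational(-27550, 31321), Rational(-1348847, 145402752)) = Rational(-4048093054487, 4554159595392)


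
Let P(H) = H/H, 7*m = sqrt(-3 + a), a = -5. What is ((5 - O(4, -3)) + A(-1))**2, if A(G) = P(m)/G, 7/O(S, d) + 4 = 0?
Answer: 529/16 ≈ 33.063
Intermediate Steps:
O(S, d) = -7/4 (O(S, d) = 7/(-4 + 0) = 7/(-4) = 7*(-1/4) = -7/4)
m = 2*I*sqrt(2)/7 (m = sqrt(-3 - 5)/7 = sqrt(-8)/7 = (2*I*sqrt(2))/7 = 2*I*sqrt(2)/7 ≈ 0.40406*I)
P(H) = 1
A(G) = 1/G
((5 - O(4, -3)) + A(-1))**2 = ((5 - 1*(-7/4)) + 1/(-1))**2 = ((5 + 7/4) - 1)**2 = (27/4 - 1)**2 = (23/4)**2 = 529/16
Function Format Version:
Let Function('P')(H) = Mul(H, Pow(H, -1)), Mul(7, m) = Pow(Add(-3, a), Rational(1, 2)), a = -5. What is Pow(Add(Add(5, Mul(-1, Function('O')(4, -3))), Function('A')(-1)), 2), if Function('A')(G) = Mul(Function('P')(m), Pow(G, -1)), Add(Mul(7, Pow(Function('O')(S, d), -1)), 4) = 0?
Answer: Rational(529, 16) ≈ 33.063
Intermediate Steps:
Function('O')(S, d) = Rational(-7, 4) (Function('O')(S, d) = Mul(7, Pow(Add(-4, 0), -1)) = Mul(7, Pow(-4, -1)) = Mul(7, Rational(-1, 4)) = Rational(-7, 4))
m = Mul(Rational(2, 7), I, Pow(2, Rational(1, 2))) (m = Mul(Rational(1, 7), Pow(Add(-3, -5), Rational(1, 2))) = Mul(Rational(1, 7), Pow(-8, Rational(1, 2))) = Mul(Rational(1, 7), Mul(2, I, Pow(2, Rational(1, 2)))) = Mul(Rational(2, 7), I, Pow(2, Rational(1, 2))) ≈ Mul(0.40406, I))
Function('P')(H) = 1
Function('A')(G) = Pow(G, -1) (Function('A')(G) = Mul(1, Pow(G, -1)) = Pow(G, -1))
Pow(Add(Add(5, Mul(-1, Function('O')(4, -3))), Function('A')(-1)), 2) = Pow(Add(Add(5, Mul(-1, Rational(-7, 4))), Pow(-1, -1)), 2) = Pow(Add(Add(5, Rational(7, 4)), -1), 2) = Pow(Add(Rational(27, 4), -1), 2) = Pow(Rational(23, 4), 2) = Rational(529, 16)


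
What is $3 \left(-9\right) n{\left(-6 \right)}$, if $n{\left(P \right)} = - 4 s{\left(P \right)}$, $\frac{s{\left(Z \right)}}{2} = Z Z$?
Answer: $7776$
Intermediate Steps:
$s{\left(Z \right)} = 2 Z^{2}$ ($s{\left(Z \right)} = 2 Z Z = 2 Z^{2}$)
$n{\left(P \right)} = - 8 P^{2}$ ($n{\left(P \right)} = - 4 \cdot 2 P^{2} = - 8 P^{2}$)
$3 \left(-9\right) n{\left(-6 \right)} = 3 \left(-9\right) \left(- 8 \left(-6\right)^{2}\right) = - 27 \left(\left(-8\right) 36\right) = \left(-27\right) \left(-288\right) = 7776$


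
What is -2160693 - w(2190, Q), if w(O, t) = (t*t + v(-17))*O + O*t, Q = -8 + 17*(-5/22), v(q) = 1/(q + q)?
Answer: -10050011097/4114 ≈ -2.4429e+6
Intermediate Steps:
v(q) = 1/(2*q)
Q = -261/22 (Q = -8 + 17*(-5*1/22) = -8 + 17*(-5/22) = -8 - 85/22 = -261/22 ≈ -11.864)
w(O, t) = O*t + O*(-1/34 + t²) (w(O, t) = (t*t + (½)/(-17))*O + O*t = (t² + (½)*(-1/17))*O + O*t = (t² - 1/34)*O + O*t = (-1/34 + t²)*O + O*t = O*(-1/34 + t²) + O*t = O*t + O*(-1/34 + t²))
-2160693 - w(2190, Q) = -2160693 - 2190*(-1/34 - 261/22 + (-261/22)²) = -2160693 - 2190*(-1/34 - 261/22 + 68121/484) = -2160693 - 2190*1060201/8228 = -2160693 - 1*1160920095/4114 = -2160693 - 1160920095/4114 = -10050011097/4114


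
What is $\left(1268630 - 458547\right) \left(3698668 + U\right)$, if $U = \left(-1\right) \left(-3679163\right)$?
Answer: $5976655469973$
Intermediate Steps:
$U = 3679163$
$\left(1268630 - 458547\right) \left(3698668 + U\right) = \left(1268630 - 458547\right) \left(3698668 + 3679163\right) = 810083 \cdot 7377831 = 5976655469973$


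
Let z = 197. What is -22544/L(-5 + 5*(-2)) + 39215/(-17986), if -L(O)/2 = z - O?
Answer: 2113311/41446 ≈ 50.990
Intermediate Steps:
L(O) = -394 + 2*O (L(O) = -2*(197 - O) = -394 + 2*O)
-22544/L(-5 + 5*(-2)) + 39215/(-17986) = -22544/(-394 + 2*(-5 + 5*(-2))) + 39215/(-17986) = -22544/(-394 + 2*(-5 - 10)) + 39215*(-1/17986) = -22544/(-394 + 2*(-15)) - 1705/782 = -22544/(-394 - 30) - 1705/782 = -22544/(-424) - 1705/782 = -22544*(-1/424) - 1705/782 = 2818/53 - 1705/782 = 2113311/41446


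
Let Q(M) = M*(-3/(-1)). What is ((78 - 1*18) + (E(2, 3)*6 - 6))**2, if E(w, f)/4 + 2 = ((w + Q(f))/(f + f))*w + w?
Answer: 20164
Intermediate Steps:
Q(M) = 3*M (Q(M) = M*(-3*(-1)) = M*3 = 3*M)
E(w, f) = -8 + 4*w + 2*w*(w + 3*f)/f (E(w, f) = -8 + 4*(((w + 3*f)/(f + f))*w + w) = -8 + 4*(((w + 3*f)/((2*f)))*w + w) = -8 + 4*(((w + 3*f)*(1/(2*f)))*w + w) = -8 + 4*(((w + 3*f)/(2*f))*w + w) = -8 + 4*(w*(w + 3*f)/(2*f) + w) = -8 + 4*(w + w*(w + 3*f)/(2*f)) = -8 + (4*w + 2*w*(w + 3*f)/f) = -8 + 4*w + 2*w*(w + 3*f)/f)
((78 - 1*18) + (E(2, 3)*6 - 6))**2 = ((78 - 1*18) + ((-8 + 10*2 + 2*2**2/3)*6 - 6))**2 = ((78 - 18) + ((-8 + 20 + 2*(1/3)*4)*6 - 6))**2 = (60 + ((-8 + 20 + 8/3)*6 - 6))**2 = (60 + ((44/3)*6 - 6))**2 = (60 + (88 - 6))**2 = (60 + 82)**2 = 142**2 = 20164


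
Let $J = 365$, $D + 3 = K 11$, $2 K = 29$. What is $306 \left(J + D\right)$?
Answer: $159579$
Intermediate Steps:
$K = \frac{29}{2}$ ($K = \frac{1}{2} \cdot 29 = \frac{29}{2} \approx 14.5$)
$D = \frac{313}{2}$ ($D = -3 + \frac{29}{2} \cdot 11 = -3 + \frac{319}{2} = \frac{313}{2} \approx 156.5$)
$306 \left(J + D\right) = 306 \left(365 + \frac{313}{2}\right) = 306 \cdot \frac{1043}{2} = 159579$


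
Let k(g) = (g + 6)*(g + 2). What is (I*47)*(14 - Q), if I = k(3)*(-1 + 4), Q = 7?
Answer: 44415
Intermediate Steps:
k(g) = (2 + g)*(6 + g) (k(g) = (6 + g)*(2 + g) = (2 + g)*(6 + g))
I = 135 (I = (12 + 3² + 8*3)*(-1 + 4) = (12 + 9 + 24)*3 = 45*3 = 135)
(I*47)*(14 - Q) = (135*47)*(14 - 1*7) = 6345*(14 - 7) = 6345*7 = 44415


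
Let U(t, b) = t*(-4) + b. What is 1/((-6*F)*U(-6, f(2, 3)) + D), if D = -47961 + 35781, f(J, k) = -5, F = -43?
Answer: -1/7278 ≈ -0.00013740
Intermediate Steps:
U(t, b) = b - 4*t (U(t, b) = -4*t + b = b - 4*t)
D = -12180
1/((-6*F)*U(-6, f(2, 3)) + D) = 1/((-6*(-43))*(-5 - 4*(-6)) - 12180) = 1/(258*(-5 + 24) - 12180) = 1/(258*19 - 12180) = 1/(4902 - 12180) = 1/(-7278) = -1/7278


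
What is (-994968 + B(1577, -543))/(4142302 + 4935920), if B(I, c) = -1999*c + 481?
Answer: 45485/4539111 ≈ 0.010021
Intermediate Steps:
B(I, c) = 481 - 1999*c
(-994968 + B(1577, -543))/(4142302 + 4935920) = (-994968 + (481 - 1999*(-543)))/(4142302 + 4935920) = (-994968 + (481 + 1085457))/9078222 = (-994968 + 1085938)*(1/9078222) = 90970*(1/9078222) = 45485/4539111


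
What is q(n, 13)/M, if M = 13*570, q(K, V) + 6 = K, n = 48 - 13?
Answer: 29/7410 ≈ 0.0039136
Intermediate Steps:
n = 35
q(K, V) = -6 + K
M = 7410
q(n, 13)/M = (-6 + 35)/7410 = 29*(1/7410) = 29/7410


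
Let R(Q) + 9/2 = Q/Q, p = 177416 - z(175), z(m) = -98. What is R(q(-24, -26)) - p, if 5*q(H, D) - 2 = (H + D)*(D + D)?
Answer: -355035/2 ≈ -1.7752e+5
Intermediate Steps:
q(H, D) = 2/5 + 2*D*(D + H)/5 (q(H, D) = 2/5 + ((H + D)*(D + D))/5 = 2/5 + ((D + H)*(2*D))/5 = 2/5 + (2*D*(D + H))/5 = 2/5 + 2*D*(D + H)/5)
p = 177514 (p = 177416 - 1*(-98) = 177416 + 98 = 177514)
R(Q) = -7/2 (R(Q) = -9/2 + Q/Q = -9/2 + 1 = -7/2)
R(q(-24, -26)) - p = -7/2 - 1*177514 = -7/2 - 177514 = -355035/2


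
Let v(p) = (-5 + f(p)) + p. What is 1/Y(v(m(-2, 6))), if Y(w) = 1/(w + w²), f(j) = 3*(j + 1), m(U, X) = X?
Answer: 506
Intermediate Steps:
f(j) = 3 + 3*j (f(j) = 3*(1 + j) = 3 + 3*j)
v(p) = -2 + 4*p (v(p) = (-5 + (3 + 3*p)) + p = (-2 + 3*p) + p = -2 + 4*p)
1/Y(v(m(-2, 6))) = 1/(1/((-2 + 4*6)*(1 + (-2 + 4*6)))) = 1/(1/((-2 + 24)*(1 + (-2 + 24)))) = 1/(1/(22*(1 + 22))) = 1/((1/22)/23) = 1/((1/22)*(1/23)) = 1/(1/506) = 506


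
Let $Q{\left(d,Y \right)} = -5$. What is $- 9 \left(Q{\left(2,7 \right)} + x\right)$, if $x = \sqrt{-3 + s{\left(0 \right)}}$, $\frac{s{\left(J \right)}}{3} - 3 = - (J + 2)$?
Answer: $45$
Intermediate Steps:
$s{\left(J \right)} = 3 - 3 J$ ($s{\left(J \right)} = 9 + 3 \left(- (J + 2)\right) = 9 + 3 \left(- (2 + J)\right) = 9 + 3 \left(-2 - J\right) = 9 - \left(6 + 3 J\right) = 3 - 3 J$)
$x = 0$ ($x = \sqrt{-3 + \left(3 - 0\right)} = \sqrt{-3 + \left(3 + 0\right)} = \sqrt{-3 + 3} = \sqrt{0} = 0$)
$- 9 \left(Q{\left(2,7 \right)} + x\right) = - 9 \left(-5 + 0\right) = \left(-9\right) \left(-5\right) = 45$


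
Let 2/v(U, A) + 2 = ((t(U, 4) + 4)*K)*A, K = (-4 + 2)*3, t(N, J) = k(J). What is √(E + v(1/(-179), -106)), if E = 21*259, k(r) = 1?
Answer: 2*√3433261727/1589 ≈ 73.750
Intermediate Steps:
t(N, J) = 1
K = -6 (K = -2*3 = -6)
E = 5439
v(U, A) = 2/(-2 - 30*A) (v(U, A) = 2/(-2 + ((1 + 4)*(-6))*A) = 2/(-2 + (5*(-6))*A) = 2/(-2 - 30*A))
√(E + v(1/(-179), -106)) = √(5439 + 1/(-1 - 15*(-106))) = √(5439 + 1/(-1 + 1590)) = √(5439 + 1/1589) = √(8642572/1589) = 2*√3433261727/1589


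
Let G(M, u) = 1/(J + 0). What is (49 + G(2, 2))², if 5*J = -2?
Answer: 8649/4 ≈ 2162.3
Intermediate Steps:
J = -⅖ (J = (⅕)*(-2) = -⅖ ≈ -0.40000)
G(M, u) = -5/2 (G(M, u) = 1/(-⅖ + 0) = 1/(-⅖) = -5/2)
(49 + G(2, 2))² = (49 - 5/2)² = (93/2)² = 8649/4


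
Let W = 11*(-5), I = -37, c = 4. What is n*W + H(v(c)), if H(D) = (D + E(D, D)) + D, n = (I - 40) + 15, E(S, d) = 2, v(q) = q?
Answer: 3420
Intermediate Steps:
W = -55
n = -62 (n = (-37 - 40) + 15 = -77 + 15 = -62)
H(D) = 2 + 2*D (H(D) = (D + 2) + D = (2 + D) + D = 2 + 2*D)
n*W + H(v(c)) = -62*(-55) + (2 + 2*4) = 3410 + (2 + 8) = 3410 + 10 = 3420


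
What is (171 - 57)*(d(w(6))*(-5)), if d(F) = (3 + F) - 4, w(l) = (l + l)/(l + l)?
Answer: 0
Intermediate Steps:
w(l) = 1 (w(l) = (2*l)/((2*l)) = (2*l)*(1/(2*l)) = 1)
d(F) = -1 + F
(171 - 57)*(d(w(6))*(-5)) = (171 - 57)*((-1 + 1)*(-5)) = 114*(0*(-5)) = 114*0 = 0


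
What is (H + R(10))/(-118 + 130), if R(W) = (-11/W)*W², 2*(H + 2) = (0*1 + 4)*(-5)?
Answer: -61/6 ≈ -10.167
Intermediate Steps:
H = -12 (H = -2 + ((0*1 + 4)*(-5))/2 = -2 + ((0 + 4)*(-5))/2 = -2 + (4*(-5))/2 = -2 + (½)*(-20) = -2 - 10 = -12)
R(W) = -11*W
(H + R(10))/(-118 + 130) = (-12 - 11*10)/(-118 + 130) = (-12 - 110)/12 = -122*1/12 = -61/6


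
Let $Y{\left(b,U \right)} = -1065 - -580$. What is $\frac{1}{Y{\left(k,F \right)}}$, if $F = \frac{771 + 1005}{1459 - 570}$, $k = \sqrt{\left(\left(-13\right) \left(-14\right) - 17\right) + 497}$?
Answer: $- \frac{1}{485} \approx -0.0020619$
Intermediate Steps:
$k = \sqrt{662}$ ($k = \sqrt{\left(182 - 17\right) + 497} = \sqrt{165 + 497} = \sqrt{662} \approx 25.729$)
$F = \frac{1776}{889} \approx 1.9977$
$Y{\left(b,U \right)} = -485$ ($Y{\left(b,U \right)} = -1065 + 580 = -485$)
$\frac{1}{Y{\left(k,F \right)}} = \frac{1}{-485} = - \frac{1}{485}$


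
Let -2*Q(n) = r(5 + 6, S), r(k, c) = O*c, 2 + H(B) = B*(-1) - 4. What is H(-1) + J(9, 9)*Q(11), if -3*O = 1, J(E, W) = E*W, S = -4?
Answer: -59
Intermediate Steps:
O = -⅓ (O = -⅓*1 = -⅓ ≈ -0.33333)
H(B) = -6 - B (H(B) = -2 + (B*(-1) - 4) = -2 + (-B - 4) = -2 + (-4 - B) = -6 - B)
r(k, c) = -c/3
Q(n) = -⅔ (Q(n) = -(-1)*(-4)/6 = -½*4/3 = -⅔)
H(-1) + J(9, 9)*Q(11) = (-6 - 1*(-1)) + (9*9)*(-⅔) = (-6 + 1) + 81*(-⅔) = -5 - 54 = -59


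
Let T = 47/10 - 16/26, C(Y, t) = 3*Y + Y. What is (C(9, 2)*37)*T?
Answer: 353646/65 ≈ 5440.7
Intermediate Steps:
C(Y, t) = 4*Y
T = 531/130 (T = 47*(1/10) - 16*1/26 = 47/10 - 8/13 = 531/130 ≈ 4.0846)
(C(9, 2)*37)*T = ((4*9)*37)*(531/130) = (36*37)*(531/130) = 1332*(531/130) = 353646/65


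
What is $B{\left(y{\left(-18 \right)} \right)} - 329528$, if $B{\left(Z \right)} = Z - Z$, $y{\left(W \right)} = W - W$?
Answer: $-329528$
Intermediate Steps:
$y{\left(W \right)} = 0$
$B{\left(Z \right)} = 0$
$B{\left(y{\left(-18 \right)} \right)} - 329528 = 0 - 329528 = -329528$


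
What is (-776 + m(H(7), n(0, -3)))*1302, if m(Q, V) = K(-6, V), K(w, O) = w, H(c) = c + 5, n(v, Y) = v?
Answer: -1018164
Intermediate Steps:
H(c) = 5 + c
m(Q, V) = -6
(-776 + m(H(7), n(0, -3)))*1302 = (-776 - 6)*1302 = -782*1302 = -1018164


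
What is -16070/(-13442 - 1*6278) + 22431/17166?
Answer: 11969949/5641892 ≈ 2.1216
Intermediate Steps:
-16070/(-13442 - 1*6278) + 22431/17166 = -16070/(-13442 - 6278) + 22431*(1/17166) = -16070/(-19720) + 7477/5722 = -16070*(-1/19720) + 7477/5722 = 1607/1972 + 7477/5722 = 11969949/5641892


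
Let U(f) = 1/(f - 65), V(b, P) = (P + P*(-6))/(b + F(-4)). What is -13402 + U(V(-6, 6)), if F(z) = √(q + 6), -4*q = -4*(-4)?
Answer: -162365433/12115 - 3*√2/12115 ≈ -13402.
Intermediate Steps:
q = -4 (q = -(-1)*(-4) = -¼*16 = -4)
F(z) = √2 (F(z) = √(-4 + 6) = √2)
V(b, P) = -5*P/(b + √2) (V(b, P) = (P + P*(-6))/(b + √2) = (P - 6*P)/(b + √2) = (-5*P)/(b + √2) = -5*P/(b + √2))
U(f) = 1/(-65 + f)
-13402 + U(V(-6, 6)) = -13402 + 1/(-65 - 5*6/(-6 + √2)) = -13402 + 1/(-65 - 30/(-6 + √2))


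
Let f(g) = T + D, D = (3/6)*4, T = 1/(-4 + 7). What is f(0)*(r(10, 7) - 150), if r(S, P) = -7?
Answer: -1099/3 ≈ -366.33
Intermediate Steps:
T = 1/3 ≈ 0.33333
D = 2 (D = (3*(1/6))*4 = (1/2)*4 = 2)
f(g) = 7/3 (f(g) = 1/3 + 2 = 7/3)
f(0)*(r(10, 7) - 150) = 7*(-7 - 150)/3 = (7/3)*(-157) = -1099/3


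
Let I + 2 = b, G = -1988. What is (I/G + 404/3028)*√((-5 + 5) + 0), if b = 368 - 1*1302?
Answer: 0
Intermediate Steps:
b = -934 (b = 368 - 1302 = -934)
I = -936 (I = -2 - 934 = -936)
(I/G + 404/3028)*√((-5 + 5) + 0) = (-936/(-1988) + 404/3028)*√((-5 + 5) + 0) = (-936*(-1/1988) + 404*(1/3028))*√(0 + 0) = (234/497 + 101/757)*√0 = (227335/376229)*0 = 0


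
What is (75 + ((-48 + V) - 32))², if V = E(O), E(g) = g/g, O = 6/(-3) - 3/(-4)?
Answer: 16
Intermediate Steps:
O = -5/4 (O = 6*(-⅓) - 3*(-¼) = -2 + ¾ = -5/4 ≈ -1.2500)
E(g) = 1
V = 1
(75 + ((-48 + V) - 32))² = (75 + ((-48 + 1) - 32))² = (75 + (-47 - 32))² = (75 - 79)² = (-4)² = 16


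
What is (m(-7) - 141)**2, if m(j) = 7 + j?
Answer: 19881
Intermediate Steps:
(m(-7) - 141)**2 = ((7 - 7) - 141)**2 = (0 - 141)**2 = (-141)**2 = 19881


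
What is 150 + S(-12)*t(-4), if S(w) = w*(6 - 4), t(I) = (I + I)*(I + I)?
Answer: -1386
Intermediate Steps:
t(I) = 4*I² (t(I) = (2*I)*(2*I) = 4*I²)
S(w) = 2*w (S(w) = w*2 = 2*w)
150 + S(-12)*t(-4) = 150 + (2*(-12))*(4*(-4)²) = 150 - 96*16 = 150 - 24*64 = 150 - 1536 = -1386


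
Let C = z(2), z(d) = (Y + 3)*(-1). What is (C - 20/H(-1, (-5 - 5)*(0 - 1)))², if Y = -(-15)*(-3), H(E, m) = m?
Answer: 1600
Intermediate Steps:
Y = -45 (Y = -5*9 = -45)
z(d) = 42 (z(d) = (-45 + 3)*(-1) = -42*(-1) = 42)
C = 42
(C - 20/H(-1, (-5 - 5)*(0 - 1)))² = (42 - 20*1/((0 - 1)*(-5 - 5)))² = (42 - 20/((-10*(-1))))² = (42 - 20/10)² = (42 - 20*⅒)² = (42 - 2)² = 40² = 1600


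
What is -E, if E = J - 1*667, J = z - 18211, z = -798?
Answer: 19676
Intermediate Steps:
J = -19009 (J = -798 - 18211 = -19009)
E = -19676 (E = -19009 - 1*667 = -19009 - 667 = -19676)
-E = -1*(-19676) = 19676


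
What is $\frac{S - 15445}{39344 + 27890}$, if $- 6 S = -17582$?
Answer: $- \frac{18772}{100851} \approx -0.18614$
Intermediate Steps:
$S = \frac{8791}{3}$ ($S = \left(- \frac{1}{6}\right) \left(-17582\right) = \frac{8791}{3} \approx 2930.3$)
$\frac{S - 15445}{39344 + 27890} = \frac{\frac{8791}{3} - 15445}{39344 + 27890} = - \frac{37544}{3 \cdot 67234} = \left(- \frac{37544}{3}\right) \frac{1}{67234} = - \frac{18772}{100851}$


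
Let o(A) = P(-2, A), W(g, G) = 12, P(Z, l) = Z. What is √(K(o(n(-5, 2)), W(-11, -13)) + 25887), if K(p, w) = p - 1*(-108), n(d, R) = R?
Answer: √25993 ≈ 161.22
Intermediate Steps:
o(A) = -2
K(p, w) = 108 + p (K(p, w) = p + 108 = 108 + p)
√(K(o(n(-5, 2)), W(-11, -13)) + 25887) = √((108 - 2) + 25887) = √(106 + 25887) = √25993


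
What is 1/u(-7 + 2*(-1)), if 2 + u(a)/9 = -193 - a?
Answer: -1/1674 ≈ -0.00059737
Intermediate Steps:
u(a) = -1755 - 9*a (u(a) = -18 + 9*(-193 - a) = -18 + (-1737 - 9*a) = -1755 - 9*a)
1/u(-7 + 2*(-1)) = 1/(-1755 - 9*(-7 + 2*(-1))) = 1/(-1755 - 9*(-7 - 2)) = 1/(-1755 - 9*(-9)) = 1/(-1755 + 81) = 1/(-1674) = -1/1674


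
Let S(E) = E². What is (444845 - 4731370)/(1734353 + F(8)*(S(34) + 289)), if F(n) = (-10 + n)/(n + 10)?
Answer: -38578725/15607732 ≈ -2.4718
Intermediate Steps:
F(n) = (-10 + n)/(10 + n)
(444845 - 4731370)/(1734353 + F(8)*(S(34) + 289)) = (444845 - 4731370)/(1734353 + ((-10 + 8)/(10 + 8))*(34² + 289)) = -4286525/(1734353 + (-2/18)*(1156 + 289)) = -4286525/(1734353 + ((1/18)*(-2))*1445) = -4286525/(1734353 - ⅑*1445) = -4286525/(1734353 - 1445/9) = -4286525/15607732/9 = -4286525*9/15607732 = -38578725/15607732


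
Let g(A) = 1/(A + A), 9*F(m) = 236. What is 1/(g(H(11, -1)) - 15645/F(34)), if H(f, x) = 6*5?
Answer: -885/528004 ≈ -0.0016761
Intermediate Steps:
H(f, x) = 30
F(m) = 236/9 (F(m) = (⅑)*236 = 236/9)
g(A) = 1/(2*A)
1/(g(H(11, -1)) - 15645/F(34)) = 1/((½)/30 - 15645/236/9) = 1/((½)*(1/30) - 15645*9/236) = 1/(1/60 - 140805/236) = 1/(-528004/885) = -885/528004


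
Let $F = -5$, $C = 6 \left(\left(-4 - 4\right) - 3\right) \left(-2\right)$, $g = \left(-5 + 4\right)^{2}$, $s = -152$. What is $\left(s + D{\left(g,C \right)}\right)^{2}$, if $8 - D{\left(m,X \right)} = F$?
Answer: $19321$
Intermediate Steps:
$g = 1$ ($g = \left(-1\right)^{2} = 1$)
$C = 132$ ($C = 6 \left(-8 - 3\right) \left(-2\right) = 6 \left(-11\right) \left(-2\right) = \left(-66\right) \left(-2\right) = 132$)
$D{\left(m,X \right)} = 13$ ($D{\left(m,X \right)} = 8 - -5 = 8 + 5 = 13$)
$\left(s + D{\left(g,C \right)}\right)^{2} = \left(-152 + 13\right)^{2} = \left(-139\right)^{2} = 19321$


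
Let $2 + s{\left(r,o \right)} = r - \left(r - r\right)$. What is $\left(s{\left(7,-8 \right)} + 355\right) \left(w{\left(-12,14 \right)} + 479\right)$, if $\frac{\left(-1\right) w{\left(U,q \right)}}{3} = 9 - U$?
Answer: $149760$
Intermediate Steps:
$w{\left(U,q \right)} = -27 + 3 U$ ($w{\left(U,q \right)} = - 3 \left(9 - U\right) = -27 + 3 U$)
$s{\left(r,o \right)} = -2 + r$ ($s{\left(r,o \right)} = -2 + \left(r - \left(r - r\right)\right) = -2 + \left(r - 0\right) = -2 + \left(r + 0\right) = -2 + r$)
$\left(s{\left(7,-8 \right)} + 355\right) \left(w{\left(-12,14 \right)} + 479\right) = \left(\left(-2 + 7\right) + 355\right) \left(\left(-27 + 3 \left(-12\right)\right) + 479\right) = \left(5 + 355\right) \left(\left(-27 - 36\right) + 479\right) = 360 \left(-63 + 479\right) = 360 \cdot 416 = 149760$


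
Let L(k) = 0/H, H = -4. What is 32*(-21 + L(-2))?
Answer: -672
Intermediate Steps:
L(k) = 0 (L(k) = 0/(-4) = 0*(-¼) = 0)
32*(-21 + L(-2)) = 32*(-21 + 0) = 32*(-21) = -672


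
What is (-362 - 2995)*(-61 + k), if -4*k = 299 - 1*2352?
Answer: -6072813/4 ≈ -1.5182e+6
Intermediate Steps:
k = 2053/4 (k = -(299 - 1*2352)/4 = -(299 - 2352)/4 = -¼*(-2053) = 2053/4 ≈ 513.25)
(-362 - 2995)*(-61 + k) = (-362 - 2995)*(-61 + 2053/4) = -3357*1809/4 = -6072813/4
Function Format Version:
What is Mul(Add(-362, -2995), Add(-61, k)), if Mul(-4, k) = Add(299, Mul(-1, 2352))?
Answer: Rational(-6072813, 4) ≈ -1.5182e+6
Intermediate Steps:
k = Rational(2053, 4) (k = Mul(Rational(-1, 4), Add(299, Mul(-1, 2352))) = Mul(Rational(-1, 4), Add(299, -2352)) = Mul(Rational(-1, 4), -2053) = Rational(2053, 4) ≈ 513.25)
Mul(Add(-362, -2995), Add(-61, k)) = Mul(Add(-362, -2995), Add(-61, Rational(2053, 4))) = Mul(-3357, Rational(1809, 4)) = Rational(-6072813, 4)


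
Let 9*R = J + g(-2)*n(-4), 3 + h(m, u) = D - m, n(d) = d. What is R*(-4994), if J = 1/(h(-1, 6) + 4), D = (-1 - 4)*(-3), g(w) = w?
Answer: -684178/153 ≈ -4471.8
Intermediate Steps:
D = 15 (D = -5*(-3) = 15)
h(m, u) = 12 - m (h(m, u) = -3 + (15 - m) = 12 - m)
J = 1/17 (J = 1/((12 - 1*(-1)) + 4) = 1/((12 + 1) + 4) = 1/(13 + 4) = 1/17 ≈ 0.058824)
R = 137/153 (R = (1/17 - 2*(-4))/9 = (1/17 + 8)/9 = (⅑)*(137/17) = 137/153 ≈ 0.89542)
R*(-4994) = (137/153)*(-4994) = -684178/153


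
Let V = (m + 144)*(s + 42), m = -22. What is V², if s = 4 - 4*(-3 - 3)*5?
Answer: 410143504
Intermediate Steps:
s = 124 (s = 4 - 4*(-6)*5 = 4 + 24*5 = 4 + 120 = 124)
V = 20252 (V = (-22 + 144)*(124 + 42) = 122*166 = 20252)
V² = 20252² = 410143504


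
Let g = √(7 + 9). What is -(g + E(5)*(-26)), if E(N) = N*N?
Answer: 646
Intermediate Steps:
E(N) = N²
g = 4 (g = √16 = 4)
-(g + E(5)*(-26)) = -(4 + 5²*(-26)) = -(4 + 25*(-26)) = -(4 - 650) = -1*(-646) = 646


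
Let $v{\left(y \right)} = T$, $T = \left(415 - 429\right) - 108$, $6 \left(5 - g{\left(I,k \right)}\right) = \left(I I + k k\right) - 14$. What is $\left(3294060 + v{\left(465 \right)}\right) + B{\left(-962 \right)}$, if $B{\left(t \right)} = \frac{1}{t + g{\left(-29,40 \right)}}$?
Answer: $\frac{8969393172}{2723} \approx 3.2939 \cdot 10^{6}$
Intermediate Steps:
$g{\left(I,k \right)} = \frac{22}{3} - \frac{I^{2}}{6} - \frac{k^{2}}{6}$ ($g{\left(I,k \right)} = 5 - \frac{\left(I I + k k\right) - 14}{6} = 5 - \frac{\left(I^{2} + k^{2}\right) - 14}{6} = 5 - \frac{-14 + I^{2} + k^{2}}{6} = 5 - \left(- \frac{7}{3} + \frac{I^{2}}{6} + \frac{k^{2}}{6}\right) = \frac{22}{3} - \frac{I^{2}}{6} - \frac{k^{2}}{6}$)
$T = -122$ ($T = -14 - 108 = -122$)
$B{\left(t \right)} = \frac{1}{- \frac{799}{2} + t}$ ($B{\left(t \right)} = \frac{1}{t - \left(- \frac{22}{3} + \frac{800}{3} + \frac{841}{6}\right)} = \frac{1}{t - \frac{799}{2}} = \frac{1}{- \frac{799}{2} + t}$)
$v{\left(y \right)} = -122$
$\left(3294060 + v{\left(465 \right)}\right) + B{\left(-962 \right)} = \left(3294060 - 122\right) + \frac{2}{-799 + 2 \left(-962\right)} = 3293938 + \frac{2}{-799 - 1924} = 3293938 + \frac{2}{-2723} = 3293938 + 2 \left(- \frac{1}{2723}\right) = 3293938 - \frac{2}{2723} = \frac{8969393172}{2723}$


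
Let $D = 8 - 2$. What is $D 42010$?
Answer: $252060$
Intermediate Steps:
$D = 6$
$D 42010 = 6 \cdot 42010 = 252060$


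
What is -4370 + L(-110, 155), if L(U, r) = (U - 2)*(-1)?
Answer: -4258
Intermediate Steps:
L(U, r) = 2 - U (L(U, r) = (-2 + U)*(-1) = 2 - U)
-4370 + L(-110, 155) = -4370 + (2 - 1*(-110)) = -4370 + (2 + 110) = -4370 + 112 = -4258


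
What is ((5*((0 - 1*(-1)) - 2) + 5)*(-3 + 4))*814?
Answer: 0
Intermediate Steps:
((5*((0 - 1*(-1)) - 2) + 5)*(-3 + 4))*814 = ((5*((0 + 1) - 2) + 5)*1)*814 = ((5*(1 - 2) + 5)*1)*814 = ((5*(-1) + 5)*1)*814 = ((-5 + 5)*1)*814 = (0*1)*814 = 0*814 = 0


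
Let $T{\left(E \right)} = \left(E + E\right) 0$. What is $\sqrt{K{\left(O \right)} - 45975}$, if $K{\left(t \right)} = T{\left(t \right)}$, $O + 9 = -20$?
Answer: $5 i \sqrt{1839} \approx 214.42 i$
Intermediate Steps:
$T{\left(E \right)} = 0$ ($T{\left(E \right)} = 2 E 0 = 0$)
$O = -29$ ($O = -9 - 20 = -29$)
$K{\left(t \right)} = 0$
$\sqrt{K{\left(O \right)} - 45975} = \sqrt{0 - 45975} = \sqrt{-45975} = 5 i \sqrt{1839}$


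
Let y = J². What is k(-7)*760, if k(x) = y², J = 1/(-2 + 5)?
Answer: 760/81 ≈ 9.3827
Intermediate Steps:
J = ⅓ (J = 1/3 = ⅓ ≈ 0.33333)
y = ⅑ (y = (⅓)² = ⅑ ≈ 0.11111)
k(x) = 1/81 (k(x) = (⅑)² = 1/81)
k(-7)*760 = (1/81)*760 = 760/81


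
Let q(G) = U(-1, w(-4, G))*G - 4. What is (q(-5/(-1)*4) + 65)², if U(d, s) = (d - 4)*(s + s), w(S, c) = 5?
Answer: 881721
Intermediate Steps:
U(d, s) = 2*s*(-4 + d) (U(d, s) = (-4 + d)*(2*s) = 2*s*(-4 + d))
q(G) = -4 - 50*G (q(G) = (2*5*(-4 - 1))*G - 4 = (2*5*(-5))*G - 4 = -50*G - 4 = -4 - 50*G)
(q(-5/(-1)*4) + 65)² = ((-4 - 50*(-5/(-1))*4) + 65)² = ((-4 - 50*(-5*(-1))*4) + 65)² = ((-4 - 250*4) + 65)² = ((-4 - 50*20) + 65)² = ((-4 - 1000) + 65)² = (-1004 + 65)² = (-939)² = 881721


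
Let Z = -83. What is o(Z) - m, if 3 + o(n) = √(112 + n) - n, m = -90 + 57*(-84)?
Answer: 4958 + √29 ≈ 4963.4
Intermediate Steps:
m = -4878 (m = -90 - 4788 = -4878)
o(n) = -3 + √(112 + n) - n (o(n) = -3 + (√(112 + n) - n) = -3 + √(112 + n) - n)
o(Z) - m = (-3 + √(112 - 83) - 1*(-83)) - 1*(-4878) = (-3 + √29 + 83) + 4878 = (80 + √29) + 4878 = 4958 + √29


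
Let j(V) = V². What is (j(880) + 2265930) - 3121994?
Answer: -81664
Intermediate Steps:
(j(880) + 2265930) - 3121994 = (880² + 2265930) - 3121994 = (774400 + 2265930) - 3121994 = 3040330 - 3121994 = -81664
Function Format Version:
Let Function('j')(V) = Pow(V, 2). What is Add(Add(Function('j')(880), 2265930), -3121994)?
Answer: -81664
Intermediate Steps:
Add(Add(Function('j')(880), 2265930), -3121994) = Add(Add(Pow(880, 2), 2265930), -3121994) = Add(Add(774400, 2265930), -3121994) = Add(3040330, -3121994) = -81664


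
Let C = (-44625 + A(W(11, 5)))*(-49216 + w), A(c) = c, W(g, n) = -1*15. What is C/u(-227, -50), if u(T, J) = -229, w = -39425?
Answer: -3956934240/229 ≈ -1.7279e+7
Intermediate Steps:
W(g, n) = -15
C = 3956934240 (C = (-44625 - 15)*(-49216 - 39425) = -44640*(-88641) = 3956934240)
C/u(-227, -50) = 3956934240/(-229) = 3956934240*(-1/229) = -3956934240/229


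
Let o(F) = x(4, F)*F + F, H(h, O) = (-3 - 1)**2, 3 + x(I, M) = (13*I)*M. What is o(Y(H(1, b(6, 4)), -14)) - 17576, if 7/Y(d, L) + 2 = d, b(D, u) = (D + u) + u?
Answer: -17564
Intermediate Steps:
x(I, M) = -3 + 13*I*M (x(I, M) = -3 + (13*I)*M = -3 + 13*I*M)
b(D, u) = D + 2*u
H(h, O) = 16 (H(h, O) = (-4)**2 = 16)
Y(d, L) = 7/(-2 + d)
o(F) = F + F*(-3 + 52*F) (o(F) = (-3 + 13*4*F)*F + F = (-3 + 52*F)*F + F = F*(-3 + 52*F) + F = F + F*(-3 + 52*F))
o(Y(H(1, b(6, 4)), -14)) - 17576 = 2*(7/(-2 + 16))*(-1 + 26*(7/(-2 + 16))) - 17576 = 2*(7/14)*(-1 + 26*(7/14)) - 17576 = 2*(7*(1/14))*(-1 + 26*(7*(1/14))) - 17576 = 2*(1/2)*(-1 + 26*(1/2)) - 17576 = 2*(1/2)*(-1 + 13) - 17576 = 2*(1/2)*12 - 17576 = 12 - 17576 = -17564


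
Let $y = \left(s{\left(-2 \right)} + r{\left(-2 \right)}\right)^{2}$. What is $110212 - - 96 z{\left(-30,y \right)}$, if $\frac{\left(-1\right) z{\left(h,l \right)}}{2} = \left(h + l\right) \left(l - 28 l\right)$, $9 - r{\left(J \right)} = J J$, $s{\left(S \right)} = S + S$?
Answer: $-40124$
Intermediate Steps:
$s{\left(S \right)} = 2 S$
$r{\left(J \right)} = 9 - J^{2}$ ($r{\left(J \right)} = 9 - J J = 9 - J^{2}$)
$y = 1$ ($y = \left(2 \left(-2\right) + \left(9 - \left(-2\right)^{2}\right)\right)^{2} = \left(-4 + \left(9 - 4\right)\right)^{2} = \left(-4 + 5\right)^{2} = 1^{2} = 1$)
$z{\left(h,l \right)} = 54 l \left(h + l\right)$ ($z{\left(h,l \right)} = - 2 \left(h + l\right) \left(l - 28 l\right) = - 2 \left(h + l\right) \left(- 27 l\right) = - 2 \left(- 27 l \left(h + l\right)\right) = 54 l \left(h + l\right)$)
$110212 - - 96 z{\left(-30,y \right)} = 110212 - - 96 \cdot 54 \cdot 1 \left(-30 + 1\right) = 110212 - - 96 \cdot 54 \cdot 1 \left(-29\right) = 110212 - \left(-96\right) \left(-1566\right) = 110212 - 150336 = -40124$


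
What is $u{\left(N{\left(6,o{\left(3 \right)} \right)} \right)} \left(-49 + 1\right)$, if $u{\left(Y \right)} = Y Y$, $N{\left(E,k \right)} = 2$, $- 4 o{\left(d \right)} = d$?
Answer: $-192$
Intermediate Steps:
$o{\left(d \right)} = - \frac{d}{4}$
$u{\left(Y \right)} = Y^{2}$
$u{\left(N{\left(6,o{\left(3 \right)} \right)} \right)} \left(-49 + 1\right) = 2^{2} \left(-49 + 1\right) = 4 \left(-48\right) = -192$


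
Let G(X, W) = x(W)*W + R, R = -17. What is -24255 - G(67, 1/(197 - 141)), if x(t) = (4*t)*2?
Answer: -9501297/392 ≈ -24238.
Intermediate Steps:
x(t) = 8*t
G(X, W) = -17 + 8*W² (G(X, W) = (8*W)*W - 17 = 8*W² - 17 = -17 + 8*W²)
-24255 - G(67, 1/(197 - 141)) = -24255 - (-17 + 8*(1/(197 - 141))²) = -24255 - (-17 + 8*(1/56)²) = -24255 - (-17 + 8*(1/3136)) = -24255 - (-17 + 1/392) = -24255 - 1*(-6663/392) = -24255 + 6663/392 = -9501297/392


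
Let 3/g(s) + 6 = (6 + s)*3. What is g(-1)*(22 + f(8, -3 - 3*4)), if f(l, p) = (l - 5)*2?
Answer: 28/3 ≈ 9.3333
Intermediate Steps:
f(l, p) = -10 + 2*l (f(l, p) = (-5 + l)*2 = -10 + 2*l)
g(s) = 3/(12 + 3*s) (g(s) = 3/(-6 + (6 + s)*3) = 3/(-6 + (18 + 3*s)) = 3/(12 + 3*s))
g(-1)*(22 + f(8, -3 - 3*4)) = (22 + (-10 + 2*8))/(4 - 1) = (22 + (-10 + 16))/3 = (22 + 6)/3 = (⅓)*28 = 28/3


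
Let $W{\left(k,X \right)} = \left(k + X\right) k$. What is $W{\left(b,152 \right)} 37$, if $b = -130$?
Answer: $-105820$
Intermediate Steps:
$W{\left(k,X \right)} = k \left(X + k\right)$ ($W{\left(k,X \right)} = \left(X + k\right) k = k \left(X + k\right)$)
$W{\left(b,152 \right)} 37 = - 130 \left(152 - 130\right) 37 = \left(-130\right) 22 \cdot 37 = \left(-2860\right) 37 = -105820$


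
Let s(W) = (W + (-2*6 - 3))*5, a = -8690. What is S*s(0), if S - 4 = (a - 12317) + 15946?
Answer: 379275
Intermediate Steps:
S = -5057 (S = 4 + ((-8690 - 12317) + 15946) = 4 + (-21007 + 15946) = 4 - 5061 = -5057)
s(W) = -75 + 5*W (s(W) = (W + (-12 - 3))*5 = (W - 15)*5 = (-15 + W)*5 = -75 + 5*W)
S*s(0) = -5057*(-75 + 5*0) = -5057*(-75 + 0) = -5057*(-75) = 379275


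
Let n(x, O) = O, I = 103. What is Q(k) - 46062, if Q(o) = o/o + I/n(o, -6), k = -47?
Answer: -276469/6 ≈ -46078.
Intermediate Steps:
Q(o) = -97/6 (Q(o) = o/o + 103/(-6) = 1 + 103*(-⅙) = 1 - 103/6 = -97/6)
Q(k) - 46062 = -97/6 - 46062 = -276469/6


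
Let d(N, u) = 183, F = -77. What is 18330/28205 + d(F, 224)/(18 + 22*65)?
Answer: 6340671/8168168 ≈ 0.77627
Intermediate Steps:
18330/28205 + d(F, 224)/(18 + 22*65) = 18330/28205 + 183/(18 + 22*65) = 18330*(1/28205) + 183/(18 + 1430) = 3666/5641 + 183/1448 = 6340671/8168168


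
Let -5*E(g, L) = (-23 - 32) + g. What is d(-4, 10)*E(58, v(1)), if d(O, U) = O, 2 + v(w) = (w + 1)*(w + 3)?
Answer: 12/5 ≈ 2.4000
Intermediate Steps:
v(w) = -2 + (1 + w)*(3 + w) (v(w) = -2 + (w + 1)*(w + 3) = -2 + (1 + w)*(3 + w))
E(g, L) = 11 - g/5 (E(g, L) = -((-23 - 32) + g)/5 = -(-55 + g)/5 = 11 - g/5)
d(-4, 10)*E(58, v(1)) = -4*(11 - 1/5*58) = -4*(11 - 58/5) = -4*(-3/5) = 12/5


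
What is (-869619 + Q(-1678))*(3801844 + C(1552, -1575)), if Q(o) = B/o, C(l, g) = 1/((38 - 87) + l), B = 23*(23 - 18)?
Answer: -8338237938578971801/2522034 ≈ -3.3062e+12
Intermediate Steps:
B = 115 (B = 23*5 = 115)
C(l, g) = 1/(-49 + l)
Q(o) = 115/o
(-869619 + Q(-1678))*(3801844 + C(1552, -1575)) = (-869619 + 115/(-1678))*(3801844 + 1/(-49 + 1552)) = (-869619 + 115*(-1/1678))*(3801844 + 1/1503) = (-869619 - 115/1678)*(3801844 + 1/1503) = -1459220797/1678*5714171533/1503 = -8338237938578971801/2522034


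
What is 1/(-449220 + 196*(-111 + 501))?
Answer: -1/372780 ≈ -2.6825e-6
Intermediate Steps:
1/(-449220 + 196*(-111 + 501)) = 1/(-449220 + 196*390) = 1/(-449220 + 76440) = 1/(-372780) = -1/372780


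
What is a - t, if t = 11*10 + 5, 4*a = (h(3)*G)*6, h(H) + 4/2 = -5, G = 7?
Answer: -377/2 ≈ -188.50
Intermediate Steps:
h(H) = -7 (h(H) = -2 - 5 = -7)
a = -147/2 (a = (-7*7*6)/4 = (-49*6)/4 = (¼)*(-294) = -147/2 ≈ -73.500)
t = 115 (t = 110 + 5 = 115)
a - t = -147/2 - 1*115 = -147/2 - 115 = -377/2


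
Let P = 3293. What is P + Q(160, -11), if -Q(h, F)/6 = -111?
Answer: 3959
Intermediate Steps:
Q(h, F) = 666 (Q(h, F) = -6*(-111) = 666)
P + Q(160, -11) = 3293 + 666 = 3959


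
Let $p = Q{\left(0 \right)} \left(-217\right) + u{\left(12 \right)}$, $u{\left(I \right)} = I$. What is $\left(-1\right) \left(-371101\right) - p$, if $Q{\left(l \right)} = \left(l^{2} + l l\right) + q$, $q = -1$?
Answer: $370872$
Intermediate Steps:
$Q{\left(l \right)} = -1 + 2 l^{2}$ ($Q{\left(l \right)} = \left(l^{2} + l l\right) - 1 = \left(l^{2} + l^{2}\right) - 1 = 2 l^{2} - 1 = -1 + 2 l^{2}$)
$p = 229$ ($p = \left(-1 + 2 \cdot 0^{2}\right) \left(-217\right) + 12 = \left(-1 + 2 \cdot 0\right) \left(-217\right) + 12 = \left(-1 + 0\right) \left(-217\right) + 12 = \left(-1\right) \left(-217\right) + 12 = 217 + 12 = 229$)
$\left(-1\right) \left(-371101\right) - p = \left(-1\right) \left(-371101\right) - 229 = 371101 - 229 = 370872$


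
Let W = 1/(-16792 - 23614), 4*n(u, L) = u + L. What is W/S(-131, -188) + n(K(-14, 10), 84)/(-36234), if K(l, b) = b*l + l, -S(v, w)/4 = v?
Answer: 185243393/383586603048 ≈ 0.00048292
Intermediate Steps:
S(v, w) = -4*v
K(l, b) = l + b*l
n(u, L) = L/4 + u/4 (n(u, L) = (u + L)/4 = (L + u)/4 = L/4 + u/4)
W = -1/40406 (W = 1/(-40406) = -1/40406 ≈ -2.4749e-5)
W/S(-131, -188) + n(K(-14, 10), 84)/(-36234) = -1/(40406*((-4*(-131)))) + ((¼)*84 + (-14*(1 + 10))/4)/(-36234) = -1/40406/524 + (21 + (-14*11)/4)*(-1/36234) = -1/40406*1/524 + (21 + (¼)*(-154))*(-1/36234) = -1/21172744 + (21 - 77/2)*(-1/36234) = -1/21172744 - 35/2*(-1/36234) = -1/21172744 + 35/72468 = 185243393/383586603048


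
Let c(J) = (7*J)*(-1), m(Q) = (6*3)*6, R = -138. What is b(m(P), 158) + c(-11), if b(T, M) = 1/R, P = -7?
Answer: 10625/138 ≈ 76.993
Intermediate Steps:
m(Q) = 108 (m(Q) = 18*6 = 108)
c(J) = -7*J
b(T, M) = -1/138 (b(T, M) = 1/(-138) = -1/138)
b(m(P), 158) + c(-11) = -1/138 - 7*(-11) = -1/138 + 77 = 10625/138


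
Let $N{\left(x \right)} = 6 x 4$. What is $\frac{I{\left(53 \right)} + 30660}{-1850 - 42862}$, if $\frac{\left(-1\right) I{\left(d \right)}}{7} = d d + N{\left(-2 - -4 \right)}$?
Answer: $- \frac{10661}{44712} \approx -0.23844$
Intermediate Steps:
$N{\left(x \right)} = 24 x$
$I{\left(d \right)} = -336 - 7 d^{2}$ ($I{\left(d \right)} = - 7 \left(d d + 24 \left(-2 - -4\right)\right) = - 7 \left(d^{2} + 24 \left(-2 + 4\right)\right) = - 7 \left(d^{2} + 24 \cdot 2\right) = - 7 \left(d^{2} + 48\right) = - 7 \left(48 + d^{2}\right) = -336 - 7 d^{2}$)
$\frac{I{\left(53 \right)} + 30660}{-1850 - 42862} = \frac{\left(-336 - 7 \cdot 53^{2}\right) + 30660}{-1850 - 42862} = \frac{\left(-336 - 19663\right) + 30660}{-44712} = \left(\left(-336 - 19663\right) + 30660\right) \left(- \frac{1}{44712}\right) = \left(-19999 + 30660\right) \left(- \frac{1}{44712}\right) = 10661 \left(- \frac{1}{44712}\right) = - \frac{10661}{44712}$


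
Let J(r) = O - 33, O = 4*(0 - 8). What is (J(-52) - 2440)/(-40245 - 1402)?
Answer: 2505/41647 ≈ 0.060148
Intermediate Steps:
O = -32 (O = 4*(-8) = -32)
J(r) = -65 (J(r) = -32 - 33 = -65)
(J(-52) - 2440)/(-40245 - 1402) = (-65 - 2440)/(-40245 - 1402) = -2505/(-41647) = -2505*(-1/41647) = 2505/41647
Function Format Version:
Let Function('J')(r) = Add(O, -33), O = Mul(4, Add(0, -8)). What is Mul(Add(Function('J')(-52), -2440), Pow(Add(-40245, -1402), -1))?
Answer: Rational(2505, 41647) ≈ 0.060148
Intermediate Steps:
O = -32 (O = Mul(4, -8) = -32)
Function('J')(r) = -65 (Function('J')(r) = Add(-32, -33) = -65)
Mul(Add(Function('J')(-52), -2440), Pow(Add(-40245, -1402), -1)) = Mul(Add(-65, -2440), Pow(Add(-40245, -1402), -1)) = Mul(-2505, Pow(-41647, -1)) = Mul(-2505, Rational(-1, 41647)) = Rational(2505, 41647)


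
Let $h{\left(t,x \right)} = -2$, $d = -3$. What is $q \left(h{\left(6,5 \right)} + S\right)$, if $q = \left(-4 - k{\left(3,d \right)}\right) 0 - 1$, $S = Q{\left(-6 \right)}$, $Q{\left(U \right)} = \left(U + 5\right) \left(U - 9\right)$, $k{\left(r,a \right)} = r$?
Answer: $-13$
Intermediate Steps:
$Q{\left(U \right)} = \left(-9 + U\right) \left(5 + U\right)$ ($Q{\left(U \right)} = \left(5 + U\right) \left(-9 + U\right) = \left(-9 + U\right) \left(5 + U\right)$)
$S = 15$ ($S = -45 + \left(-6\right)^{2} - -24 = -45 + 36 + 24 = 15$)
$q = -1$ ($q = \left(-4 - 3\right) 0 - 1 = \left(-7\right) 0 - 1 = 0 - 1 = -1$)
$q \left(h{\left(6,5 \right)} + S\right) = - (-2 + 15) = \left(-1\right) 13 = -13$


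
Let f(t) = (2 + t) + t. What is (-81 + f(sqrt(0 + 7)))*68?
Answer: -5372 + 136*sqrt(7) ≈ -5012.2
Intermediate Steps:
f(t) = 2 + 2*t
(-81 + f(sqrt(0 + 7)))*68 = (-81 + (2 + 2*sqrt(0 + 7)))*68 = (-81 + (2 + 2*sqrt(7)))*68 = (-79 + 2*sqrt(7))*68 = -5372 + 136*sqrt(7)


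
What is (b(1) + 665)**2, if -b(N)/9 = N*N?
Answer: 430336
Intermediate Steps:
b(N) = -9*N**2 (b(N) = -9*N*N = -9*N**2)
(b(1) + 665)**2 = (-9*1**2 + 665)**2 = (-9*1 + 665)**2 = (-9 + 665)**2 = 656**2 = 430336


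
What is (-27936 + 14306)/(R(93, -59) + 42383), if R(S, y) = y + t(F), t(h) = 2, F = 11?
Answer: -6815/21163 ≈ -0.32202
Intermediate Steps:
R(S, y) = 2 + y (R(S, y) = y + 2 = 2 + y)
(-27936 + 14306)/(R(93, -59) + 42383) = (-27936 + 14306)/((2 - 59) + 42383) = -13630/(-57 + 42383) = -13630/42326 = -13630*1/42326 = -6815/21163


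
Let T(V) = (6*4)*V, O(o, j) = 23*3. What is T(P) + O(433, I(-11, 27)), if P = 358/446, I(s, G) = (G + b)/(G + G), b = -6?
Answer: 19683/223 ≈ 88.265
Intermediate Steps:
I(s, G) = (-6 + G)/(2*G) (I(s, G) = (G - 6)/(G + G) = (-6 + G)/((2*G)) = (-6 + G)*(1/(2*G)) = (-6 + G)/(2*G))
O(o, j) = 69
P = 179/223 (P = 358*(1/446) = 179/223 ≈ 0.80269)
T(V) = 24*V
T(P) + O(433, I(-11, 27)) = 24*(179/223) + 69 = 4296/223 + 69 = 19683/223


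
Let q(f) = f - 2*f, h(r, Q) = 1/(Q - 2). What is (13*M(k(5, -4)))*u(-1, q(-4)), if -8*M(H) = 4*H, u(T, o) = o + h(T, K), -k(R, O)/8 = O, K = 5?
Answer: -2704/3 ≈ -901.33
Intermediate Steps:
k(R, O) = -8*O
h(r, Q) = 1/(-2 + Q)
q(f) = -f
u(T, o) = ⅓ + o (u(T, o) = o + 1/(-2 + 5) = o + 1/3 = o + ⅓ = ⅓ + o)
M(H) = -H/2
(13*M(k(5, -4)))*u(-1, q(-4)) = (13*(-(-4)*(-4)))*(⅓ - 1*(-4)) = (13*(-½*32))*(⅓ + 4) = (13*(-16))*(13/3) = -208*13/3 = -2704/3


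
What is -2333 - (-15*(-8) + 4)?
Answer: -2457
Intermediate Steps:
-2333 - (-15*(-8) + 4) = -2333 - (120 + 4) = -2333 - 1*124 = -2333 - 124 = -2457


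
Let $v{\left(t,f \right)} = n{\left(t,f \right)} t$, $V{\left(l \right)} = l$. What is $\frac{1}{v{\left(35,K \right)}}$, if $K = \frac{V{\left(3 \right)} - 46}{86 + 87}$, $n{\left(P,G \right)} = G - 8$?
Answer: $- \frac{173}{49945} \approx -0.0034638$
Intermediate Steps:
$n{\left(P,G \right)} = -8 + G$
$K = - \frac{43}{173}$ ($K = \frac{3 - 46}{86 + 87} = - \frac{43}{173} \approx -0.24855$)
$v{\left(t,f \right)} = t \left(-8 + f\right)$ ($v{\left(t,f \right)} = \left(-8 + f\right) t = t \left(-8 + f\right)$)
$\frac{1}{v{\left(35,K \right)}} = \frac{1}{35 \left(-8 - \frac{43}{173}\right)} = \frac{1}{35 \left(- \frac{1427}{173}\right)} = \frac{1}{- \frac{49945}{173}} = - \frac{173}{49945}$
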